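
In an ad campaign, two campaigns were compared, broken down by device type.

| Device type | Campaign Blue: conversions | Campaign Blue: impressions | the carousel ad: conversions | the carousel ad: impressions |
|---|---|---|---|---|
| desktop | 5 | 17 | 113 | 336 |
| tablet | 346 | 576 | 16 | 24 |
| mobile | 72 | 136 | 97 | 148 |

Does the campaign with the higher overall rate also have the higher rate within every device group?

Desktop: Campaign Blue 5/17 = 29.4%, the carousel ad 113/336 = 33.6% → the carousel ad
Tablet: Campaign Blue 346/576 = 60.1%, the carousel ad 16/24 = 66.7% → the carousel ad
Mobile: Campaign Blue 72/136 = 52.9%, the carousel ad 97/148 = 65.5% → the carousel ad
Overall: Campaign Blue 423/729 = 58.0%, the carousel ad 226/508 = 44.5% → Campaign Blue
The carousel ad wins each device group but Campaign Blue wins overall — the comparison reverses. The carousel ad's impressions skew toward desktop, which has a lower base rate.

No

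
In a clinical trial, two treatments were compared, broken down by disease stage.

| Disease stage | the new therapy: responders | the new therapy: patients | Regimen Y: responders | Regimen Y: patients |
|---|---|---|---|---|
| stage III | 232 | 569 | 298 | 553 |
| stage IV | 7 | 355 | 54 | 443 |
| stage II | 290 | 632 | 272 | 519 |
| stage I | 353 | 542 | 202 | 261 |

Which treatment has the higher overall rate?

Regimen Y

Stage III: the new therapy 232/569 = 40.8%, Regimen Y 298/553 = 53.9% → Regimen Y
Stage IV: the new therapy 7/355 = 2.0%, Regimen Y 54/443 = 12.2% → Regimen Y
Stage II: the new therapy 290/632 = 45.9%, Regimen Y 272/519 = 52.4% → Regimen Y
Stage I: the new therapy 353/542 = 65.1%, Regimen Y 202/261 = 77.4% → Regimen Y
Overall: the new therapy 882/2098 = 42.0%, Regimen Y 826/1776 = 46.5% → Regimen Y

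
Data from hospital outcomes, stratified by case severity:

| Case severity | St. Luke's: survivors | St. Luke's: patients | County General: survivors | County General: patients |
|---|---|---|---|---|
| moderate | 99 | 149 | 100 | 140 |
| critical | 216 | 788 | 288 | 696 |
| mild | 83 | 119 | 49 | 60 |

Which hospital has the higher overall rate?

County General

Moderate: St. Luke's 99/149 = 66.4%, County General 100/140 = 71.4% → County General
Critical: St. Luke's 216/788 = 27.4%, County General 288/696 = 41.4% → County General
Mild: St. Luke's 83/119 = 69.7%, County General 49/60 = 81.7% → County General
Overall: St. Luke's 398/1056 = 37.7%, County General 437/896 = 48.8% → County General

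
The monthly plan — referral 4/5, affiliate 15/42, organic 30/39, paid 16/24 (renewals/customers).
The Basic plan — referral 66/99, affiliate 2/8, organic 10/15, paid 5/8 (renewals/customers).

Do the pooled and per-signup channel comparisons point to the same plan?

No

Referral: the monthly plan 4/5 = 80.0%, the Basic plan 66/99 = 66.7% → the monthly plan
Affiliate: the monthly plan 15/42 = 35.7%, the Basic plan 2/8 = 25.0% → the monthly plan
Organic: the monthly plan 30/39 = 76.9%, the Basic plan 10/15 = 66.7% → the monthly plan
Paid: the monthly plan 16/24 = 66.7%, the Basic plan 5/8 = 62.5% → the monthly plan
Overall: the monthly plan 65/110 = 59.1%, the Basic plan 83/130 = 63.8% → the Basic plan
The monthly plan wins each signup group but the Basic plan wins overall — the comparison reverses. The monthly plan's customers skew toward affiliate, which has a lower base rate.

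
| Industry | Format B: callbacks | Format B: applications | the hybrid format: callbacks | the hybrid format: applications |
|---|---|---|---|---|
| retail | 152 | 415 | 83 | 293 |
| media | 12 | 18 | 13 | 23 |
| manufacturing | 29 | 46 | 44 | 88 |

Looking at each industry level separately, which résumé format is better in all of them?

Format B

Retail: Format B 152/415 = 36.6%, the hybrid format 83/293 = 28.3% → Format B
Media: Format B 12/18 = 66.7%, the hybrid format 13/23 = 56.5% → Format B
Manufacturing: Format B 29/46 = 63.0%, the hybrid format 44/88 = 50.0% → Format B
Format B has the higher rate in all 3 groups.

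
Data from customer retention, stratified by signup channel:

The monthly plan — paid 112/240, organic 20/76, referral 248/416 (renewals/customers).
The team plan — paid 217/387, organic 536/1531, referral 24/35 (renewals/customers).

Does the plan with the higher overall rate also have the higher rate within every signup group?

Paid: the monthly plan 112/240 = 46.7%, the team plan 217/387 = 56.1% → the team plan
Organic: the monthly plan 20/76 = 26.3%, the team plan 536/1531 = 35.0% → the team plan
Referral: the monthly plan 248/416 = 59.6%, the team plan 24/35 = 68.6% → the team plan
Overall: the monthly plan 380/732 = 51.9%, the team plan 777/1953 = 39.8% → the monthly plan
The team plan wins each signup group but the monthly plan wins overall — the comparison reverses. The team plan's customers skew toward organic, which has a lower base rate.

No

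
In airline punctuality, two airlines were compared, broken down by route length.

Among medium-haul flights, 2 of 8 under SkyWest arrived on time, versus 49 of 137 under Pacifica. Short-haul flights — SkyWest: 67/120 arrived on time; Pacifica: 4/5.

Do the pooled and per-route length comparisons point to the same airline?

No

Medium-haul: SkyWest 2/8 = 25.0%, Pacifica 49/137 = 35.8% → Pacifica
Short-haul: SkyWest 67/120 = 55.8%, Pacifica 4/5 = 80.0% → Pacifica
Overall: SkyWest 69/128 = 53.9%, Pacifica 53/142 = 37.3% → SkyWest
Pacifica wins each route group but SkyWest wins overall — the comparison reverses. Pacifica's flights skew toward medium-haul, which has a lower base rate.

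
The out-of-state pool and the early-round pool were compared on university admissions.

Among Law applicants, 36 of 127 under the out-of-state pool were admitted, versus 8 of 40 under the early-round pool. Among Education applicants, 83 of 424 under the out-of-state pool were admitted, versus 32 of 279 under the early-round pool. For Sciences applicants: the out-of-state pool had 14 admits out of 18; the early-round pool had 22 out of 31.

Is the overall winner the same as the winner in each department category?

Yes

Law: the out-of-state pool 36/127 = 28.3%, the early-round pool 8/40 = 20.0% → the out-of-state pool
Education: the out-of-state pool 83/424 = 19.6%, the early-round pool 32/279 = 11.5% → the out-of-state pool
Sciences: the out-of-state pool 14/18 = 77.8%, the early-round pool 22/31 = 71.0% → the out-of-state pool
Overall: the out-of-state pool 133/569 = 23.4%, the early-round pool 62/350 = 17.7% → the out-of-state pool
The out-of-state pool wins overall and in every department group — no reversal.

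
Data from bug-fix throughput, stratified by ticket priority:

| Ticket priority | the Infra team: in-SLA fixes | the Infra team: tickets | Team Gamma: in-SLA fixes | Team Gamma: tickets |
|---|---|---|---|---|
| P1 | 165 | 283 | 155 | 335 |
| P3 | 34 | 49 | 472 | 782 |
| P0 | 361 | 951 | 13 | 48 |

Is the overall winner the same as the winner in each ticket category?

No

P1: the Infra team 165/283 = 58.3%, Team Gamma 155/335 = 46.3% → the Infra team
P3: the Infra team 34/49 = 69.4%, Team Gamma 472/782 = 60.4% → the Infra team
P0: the Infra team 361/951 = 38.0%, Team Gamma 13/48 = 27.1% → the Infra team
Overall: the Infra team 560/1283 = 43.6%, Team Gamma 640/1165 = 54.9% → Team Gamma
The Infra team wins each ticket group but Team Gamma wins overall — the comparison reverses. The Infra team's tickets skew toward P0, which has a lower base rate.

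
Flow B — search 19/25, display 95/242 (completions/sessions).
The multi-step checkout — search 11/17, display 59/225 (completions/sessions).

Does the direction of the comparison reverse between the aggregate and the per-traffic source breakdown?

Search: Flow B 19/25 = 76.0%, the multi-step checkout 11/17 = 64.7% → Flow B
Display: Flow B 95/242 = 39.3%, the multi-step checkout 59/225 = 26.2% → Flow B
Overall: Flow B 114/267 = 42.7%, the multi-step checkout 70/242 = 28.9% → Flow B
Flow B wins overall and in every traffic group — no reversal.

No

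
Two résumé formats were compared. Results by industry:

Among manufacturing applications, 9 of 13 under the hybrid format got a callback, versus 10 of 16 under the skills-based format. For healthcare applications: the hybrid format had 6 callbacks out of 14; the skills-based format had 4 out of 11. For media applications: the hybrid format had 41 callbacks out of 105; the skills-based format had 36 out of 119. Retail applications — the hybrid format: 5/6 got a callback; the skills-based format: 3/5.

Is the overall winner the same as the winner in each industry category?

Yes

Manufacturing: the hybrid format 9/13 = 69.2%, the skills-based format 10/16 = 62.5% → the hybrid format
Healthcare: the hybrid format 6/14 = 42.9%, the skills-based format 4/11 = 36.4% → the hybrid format
Media: the hybrid format 41/105 = 39.0%, the skills-based format 36/119 = 30.3% → the hybrid format
Retail: the hybrid format 5/6 = 83.3%, the skills-based format 3/5 = 60.0% → the hybrid format
Overall: the hybrid format 61/138 = 44.2%, the skills-based format 53/151 = 35.1% → the hybrid format
The hybrid format wins overall and in every industry group — no reversal.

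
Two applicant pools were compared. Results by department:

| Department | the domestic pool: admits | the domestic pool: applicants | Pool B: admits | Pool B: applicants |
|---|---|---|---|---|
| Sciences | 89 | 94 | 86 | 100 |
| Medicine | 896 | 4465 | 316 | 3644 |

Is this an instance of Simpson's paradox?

Sciences: the domestic pool 89/94 = 94.7%, Pool B 86/100 = 86.0% → the domestic pool
Medicine: the domestic pool 896/4465 = 20.1%, Pool B 316/3644 = 8.7% → the domestic pool
Overall: the domestic pool 985/4559 = 21.6%, Pool B 402/3744 = 10.7% → the domestic pool
The domestic pool wins overall and in every department group — no reversal.

No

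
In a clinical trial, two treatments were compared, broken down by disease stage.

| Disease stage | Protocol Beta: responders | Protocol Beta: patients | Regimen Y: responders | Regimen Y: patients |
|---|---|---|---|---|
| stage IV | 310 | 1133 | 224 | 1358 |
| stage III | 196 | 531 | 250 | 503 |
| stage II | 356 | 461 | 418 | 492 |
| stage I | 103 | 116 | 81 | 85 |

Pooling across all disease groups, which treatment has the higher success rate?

Protocol Beta

Stage IV: Protocol Beta 310/1133 = 27.4%, Regimen Y 224/1358 = 16.5% → Protocol Beta
Stage III: Protocol Beta 196/531 = 36.9%, Regimen Y 250/503 = 49.7% → Regimen Y
Stage II: Protocol Beta 356/461 = 77.2%, Regimen Y 418/492 = 85.0% → Regimen Y
Stage I: Protocol Beta 103/116 = 88.8%, Regimen Y 81/85 = 95.3% → Regimen Y
Overall: Protocol Beta 965/2241 = 43.1%, Regimen Y 973/2438 = 39.9% → Protocol Beta
(Neither sweeps every disease group, but Protocol Beta has the higher pooled rate.)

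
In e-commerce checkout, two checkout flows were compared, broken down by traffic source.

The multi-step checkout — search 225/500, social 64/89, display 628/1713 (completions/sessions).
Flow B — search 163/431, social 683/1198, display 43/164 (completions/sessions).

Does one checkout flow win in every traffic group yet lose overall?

Search: the multi-step checkout 225/500 = 45.0%, Flow B 163/431 = 37.8% → the multi-step checkout
Social: the multi-step checkout 64/89 = 71.9%, Flow B 683/1198 = 57.0% → the multi-step checkout
Display: the multi-step checkout 628/1713 = 36.7%, Flow B 43/164 = 26.2% → the multi-step checkout
Overall: the multi-step checkout 917/2302 = 39.8%, Flow B 889/1793 = 49.6% → Flow B
The multi-step checkout wins each traffic group but Flow B wins overall — the comparison reverses. The multi-step checkout's sessions skew toward display, which has a lower base rate.

Yes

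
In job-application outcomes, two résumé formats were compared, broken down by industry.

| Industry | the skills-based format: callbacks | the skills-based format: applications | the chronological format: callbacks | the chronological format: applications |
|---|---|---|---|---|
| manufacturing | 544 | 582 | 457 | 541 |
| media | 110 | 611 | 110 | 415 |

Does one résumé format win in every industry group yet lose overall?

No

Manufacturing: the skills-based format 544/582 = 93.5%, the chronological format 457/541 = 84.5% → the skills-based format
Media: the skills-based format 110/611 = 18.0%, the chronological format 110/415 = 26.5% → the chronological format
Overall: the skills-based format 654/1193 = 54.8%, the chronological format 567/956 = 59.3% → the chronological format
Neither sweeps: the skills-based format wins 1 of 2 groups, the chronological format wins 1. The chronological format wins overall but not every group — no Simpson reversal.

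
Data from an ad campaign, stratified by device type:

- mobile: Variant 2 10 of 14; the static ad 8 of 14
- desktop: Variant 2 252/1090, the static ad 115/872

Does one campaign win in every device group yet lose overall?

Mobile: Variant 2 10/14 = 71.4%, the static ad 8/14 = 57.1% → Variant 2
Desktop: Variant 2 252/1090 = 23.1%, the static ad 115/872 = 13.2% → Variant 2
Overall: Variant 2 262/1104 = 23.7%, the static ad 123/886 = 13.9% → Variant 2
Variant 2 wins overall and in every device group — no reversal.

No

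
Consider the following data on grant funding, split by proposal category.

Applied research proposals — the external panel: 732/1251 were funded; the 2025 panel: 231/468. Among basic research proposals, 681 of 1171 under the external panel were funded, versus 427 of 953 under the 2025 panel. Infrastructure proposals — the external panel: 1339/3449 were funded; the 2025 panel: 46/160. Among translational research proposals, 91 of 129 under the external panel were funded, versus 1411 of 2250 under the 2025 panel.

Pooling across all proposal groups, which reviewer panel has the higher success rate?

the 2025 panel

Applied research: the external panel 732/1251 = 58.5%, the 2025 panel 231/468 = 49.4% → the external panel
Basic research: the external panel 681/1171 = 58.2%, the 2025 panel 427/953 = 44.8% → the external panel
Infrastructure: the external panel 1339/3449 = 38.8%, the 2025 panel 46/160 = 28.8% → the external panel
Translational research: the external panel 91/129 = 70.5%, the 2025 panel 1411/2250 = 62.7% → the external panel
Overall: the external panel 2843/6000 = 47.4%, the 2025 panel 2115/3831 = 55.2% → the 2025 panel
(The external panel wins every proposal group but the 2025 panel wins overall — the external panel's proposals skew toward the low-rate infrastructure group.)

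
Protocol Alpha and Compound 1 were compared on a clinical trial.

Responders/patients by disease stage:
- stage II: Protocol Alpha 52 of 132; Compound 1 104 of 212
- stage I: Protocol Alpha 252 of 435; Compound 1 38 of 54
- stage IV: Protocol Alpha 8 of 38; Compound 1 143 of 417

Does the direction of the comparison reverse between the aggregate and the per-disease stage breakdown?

Stage II: Protocol Alpha 52/132 = 39.4%, Compound 1 104/212 = 49.1% → Compound 1
Stage I: Protocol Alpha 252/435 = 57.9%, Compound 1 38/54 = 70.4% → Compound 1
Stage IV: Protocol Alpha 8/38 = 21.1%, Compound 1 143/417 = 34.3% → Compound 1
Overall: Protocol Alpha 312/605 = 51.6%, Compound 1 285/683 = 41.7% → Protocol Alpha
Compound 1 wins each disease group but Protocol Alpha wins overall — the comparison reverses. Compound 1's patients skew toward stage IV, which has a lower base rate.

Yes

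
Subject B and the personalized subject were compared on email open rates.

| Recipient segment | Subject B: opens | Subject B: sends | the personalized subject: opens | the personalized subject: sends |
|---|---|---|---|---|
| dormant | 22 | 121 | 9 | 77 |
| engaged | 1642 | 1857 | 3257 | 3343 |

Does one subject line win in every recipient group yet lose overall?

Dormant: Subject B 22/121 = 18.2%, the personalized subject 9/77 = 11.7% → Subject B
Engaged: Subject B 1642/1857 = 88.4%, the personalized subject 3257/3343 = 97.4% → the personalized subject
Overall: Subject B 1664/1978 = 84.1%, the personalized subject 3266/3420 = 95.5% → the personalized subject
Neither sweeps: Subject B wins 1 of 2 groups, the personalized subject wins 1. The personalized subject wins overall but not every group — no Simpson reversal.

No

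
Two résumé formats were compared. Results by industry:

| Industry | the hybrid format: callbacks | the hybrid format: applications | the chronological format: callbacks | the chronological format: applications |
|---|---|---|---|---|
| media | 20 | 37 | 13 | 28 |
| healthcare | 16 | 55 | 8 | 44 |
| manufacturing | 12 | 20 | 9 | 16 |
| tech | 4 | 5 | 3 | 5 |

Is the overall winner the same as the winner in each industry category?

Yes

Media: the hybrid format 20/37 = 54.1%, the chronological format 13/28 = 46.4% → the hybrid format
Healthcare: the hybrid format 16/55 = 29.1%, the chronological format 8/44 = 18.2% → the hybrid format
Manufacturing: the hybrid format 12/20 = 60.0%, the chronological format 9/16 = 56.2% → the hybrid format
Tech: the hybrid format 4/5 = 80.0%, the chronological format 3/5 = 60.0% → the hybrid format
Overall: the hybrid format 52/117 = 44.4%, the chronological format 33/93 = 35.5% → the hybrid format
The hybrid format wins overall and in every industry group — no reversal.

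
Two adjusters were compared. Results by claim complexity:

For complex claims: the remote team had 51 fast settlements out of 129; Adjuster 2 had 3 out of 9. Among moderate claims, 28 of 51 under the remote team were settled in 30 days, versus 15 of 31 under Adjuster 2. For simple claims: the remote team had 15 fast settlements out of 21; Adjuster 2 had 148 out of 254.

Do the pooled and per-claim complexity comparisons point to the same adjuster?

No

Complex: the remote team 51/129 = 39.5%, Adjuster 2 3/9 = 33.3% → the remote team
Moderate: the remote team 28/51 = 54.9%, Adjuster 2 15/31 = 48.4% → the remote team
Simple: the remote team 15/21 = 71.4%, Adjuster 2 148/254 = 58.3% → the remote team
Overall: the remote team 94/201 = 46.8%, Adjuster 2 166/294 = 56.5% → Adjuster 2
The remote team wins each claim group but Adjuster 2 wins overall — the comparison reverses. The remote team's claims skew toward complex, which has a lower base rate.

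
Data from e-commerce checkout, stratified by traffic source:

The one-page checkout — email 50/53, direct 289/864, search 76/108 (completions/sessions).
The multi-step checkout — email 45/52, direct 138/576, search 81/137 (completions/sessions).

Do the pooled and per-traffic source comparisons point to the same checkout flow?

Yes

Email: the one-page checkout 50/53 = 94.3%, the multi-step checkout 45/52 = 86.5% → the one-page checkout
Direct: the one-page checkout 289/864 = 33.4%, the multi-step checkout 138/576 = 24.0% → the one-page checkout
Search: the one-page checkout 76/108 = 70.4%, the multi-step checkout 81/137 = 59.1% → the one-page checkout
Overall: the one-page checkout 415/1025 = 40.5%, the multi-step checkout 264/765 = 34.5% → the one-page checkout
The one-page checkout wins overall and in every traffic group — no reversal.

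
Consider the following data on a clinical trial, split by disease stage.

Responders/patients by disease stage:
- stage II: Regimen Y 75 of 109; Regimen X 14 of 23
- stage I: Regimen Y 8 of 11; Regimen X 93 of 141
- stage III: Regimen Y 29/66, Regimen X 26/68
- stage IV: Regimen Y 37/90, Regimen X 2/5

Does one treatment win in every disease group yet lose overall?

Stage II: Regimen Y 75/109 = 68.8%, Regimen X 14/23 = 60.9% → Regimen Y
Stage I: Regimen Y 8/11 = 72.7%, Regimen X 93/141 = 66.0% → Regimen Y
Stage III: Regimen Y 29/66 = 43.9%, Regimen X 26/68 = 38.2% → Regimen Y
Stage IV: Regimen Y 37/90 = 41.1%, Regimen X 2/5 = 40.0% → Regimen Y
Overall: Regimen Y 149/276 = 54.0%, Regimen X 135/237 = 57.0% → Regimen X
Regimen Y wins each disease group but Regimen X wins overall — the comparison reverses. Regimen Y's patients skew toward stage IV, which has a lower base rate.

Yes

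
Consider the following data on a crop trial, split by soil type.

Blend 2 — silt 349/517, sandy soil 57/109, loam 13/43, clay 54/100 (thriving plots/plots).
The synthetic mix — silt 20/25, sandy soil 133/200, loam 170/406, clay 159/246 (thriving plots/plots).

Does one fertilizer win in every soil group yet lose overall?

Silt: Blend 2 349/517 = 67.5%, the synthetic mix 20/25 = 80.0% → the synthetic mix
Sandy soil: Blend 2 57/109 = 52.3%, the synthetic mix 133/200 = 66.5% → the synthetic mix
Loam: Blend 2 13/43 = 30.2%, the synthetic mix 170/406 = 41.9% → the synthetic mix
Clay: Blend 2 54/100 = 54.0%, the synthetic mix 159/246 = 64.6% → the synthetic mix
Overall: Blend 2 473/769 = 61.5%, the synthetic mix 482/877 = 55.0% → Blend 2
The synthetic mix wins each soil group but Blend 2 wins overall — the comparison reverses. The synthetic mix's plots skew toward loam, which has a lower base rate.

Yes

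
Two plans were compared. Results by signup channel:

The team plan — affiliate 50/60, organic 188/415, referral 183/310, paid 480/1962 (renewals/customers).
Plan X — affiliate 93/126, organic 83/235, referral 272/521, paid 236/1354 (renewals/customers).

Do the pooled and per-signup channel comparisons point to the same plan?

Yes

Affiliate: the team plan 50/60 = 83.3%, Plan X 93/126 = 73.8% → the team plan
Organic: the team plan 188/415 = 45.3%, Plan X 83/235 = 35.3% → the team plan
Referral: the team plan 183/310 = 59.0%, Plan X 272/521 = 52.2% → the team plan
Paid: the team plan 480/1962 = 24.5%, Plan X 236/1354 = 17.4% → the team plan
Overall: the team plan 901/2747 = 32.8%, Plan X 684/2236 = 30.6% → the team plan
The team plan wins overall and in every signup group — no reversal.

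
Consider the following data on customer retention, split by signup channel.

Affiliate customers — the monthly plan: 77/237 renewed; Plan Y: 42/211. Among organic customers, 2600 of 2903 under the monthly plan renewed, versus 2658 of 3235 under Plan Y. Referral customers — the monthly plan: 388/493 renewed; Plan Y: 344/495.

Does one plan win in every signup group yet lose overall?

No

Affiliate: the monthly plan 77/237 = 32.5%, Plan Y 42/211 = 19.9% → the monthly plan
Organic: the monthly plan 2600/2903 = 89.6%, Plan Y 2658/3235 = 82.2% → the monthly plan
Referral: the monthly plan 388/493 = 78.7%, Plan Y 344/495 = 69.5% → the monthly plan
Overall: the monthly plan 3065/3633 = 84.4%, Plan Y 3044/3941 = 77.2% → the monthly plan
The monthly plan wins overall and in every signup group — no reversal.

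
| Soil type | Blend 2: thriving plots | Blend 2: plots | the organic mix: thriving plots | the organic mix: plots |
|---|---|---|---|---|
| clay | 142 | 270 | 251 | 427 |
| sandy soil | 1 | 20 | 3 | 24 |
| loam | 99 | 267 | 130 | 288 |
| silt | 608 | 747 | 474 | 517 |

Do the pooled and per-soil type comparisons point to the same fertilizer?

Clay: Blend 2 142/270 = 52.6%, the organic mix 251/427 = 58.8% → the organic mix
Sandy soil: Blend 2 1/20 = 5.0%, the organic mix 3/24 = 12.5% → the organic mix
Loam: Blend 2 99/267 = 37.1%, the organic mix 130/288 = 45.1% → the organic mix
Silt: Blend 2 608/747 = 81.4%, the organic mix 474/517 = 91.7% → the organic mix
Overall: Blend 2 850/1304 = 65.2%, the organic mix 858/1256 = 68.3% → the organic mix
The organic mix wins overall and in every soil group — no reversal.

Yes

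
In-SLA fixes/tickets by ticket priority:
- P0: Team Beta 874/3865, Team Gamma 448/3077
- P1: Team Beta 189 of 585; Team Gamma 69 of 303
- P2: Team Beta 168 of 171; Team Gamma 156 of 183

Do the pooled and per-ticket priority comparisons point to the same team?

P0: Team Beta 874/3865 = 22.6%, Team Gamma 448/3077 = 14.6% → Team Beta
P1: Team Beta 189/585 = 32.3%, Team Gamma 69/303 = 22.8% → Team Beta
P2: Team Beta 168/171 = 98.2%, Team Gamma 156/183 = 85.2% → Team Beta
Overall: Team Beta 1231/4621 = 26.6%, Team Gamma 673/3563 = 18.9% → Team Beta
Team Beta wins overall and in every ticket group — no reversal.

Yes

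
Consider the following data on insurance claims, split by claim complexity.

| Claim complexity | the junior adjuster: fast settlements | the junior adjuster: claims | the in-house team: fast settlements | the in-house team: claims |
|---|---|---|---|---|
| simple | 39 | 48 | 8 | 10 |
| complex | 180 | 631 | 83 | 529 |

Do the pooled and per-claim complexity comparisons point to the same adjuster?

Yes

Simple: the junior adjuster 39/48 = 81.2%, the in-house team 8/10 = 80.0% → the junior adjuster
Complex: the junior adjuster 180/631 = 28.5%, the in-house team 83/529 = 15.7% → the junior adjuster
Overall: the junior adjuster 219/679 = 32.3%, the in-house team 91/539 = 16.9% → the junior adjuster
The junior adjuster wins overall and in every claim group — no reversal.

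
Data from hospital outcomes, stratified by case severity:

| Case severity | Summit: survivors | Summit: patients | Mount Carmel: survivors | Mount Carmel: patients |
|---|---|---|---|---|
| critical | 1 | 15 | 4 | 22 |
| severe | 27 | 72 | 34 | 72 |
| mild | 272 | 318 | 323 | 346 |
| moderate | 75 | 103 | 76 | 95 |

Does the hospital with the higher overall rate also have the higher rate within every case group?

Critical: Summit 1/15 = 6.7%, Mount Carmel 4/22 = 18.2% → Mount Carmel
Severe: Summit 27/72 = 37.5%, Mount Carmel 34/72 = 47.2% → Mount Carmel
Mild: Summit 272/318 = 85.5%, Mount Carmel 323/346 = 93.4% → Mount Carmel
Moderate: Summit 75/103 = 72.8%, Mount Carmel 76/95 = 80.0% → Mount Carmel
Overall: Summit 375/508 = 73.8%, Mount Carmel 437/535 = 81.7% → Mount Carmel
Mount Carmel wins overall and in every case group — no reversal.

Yes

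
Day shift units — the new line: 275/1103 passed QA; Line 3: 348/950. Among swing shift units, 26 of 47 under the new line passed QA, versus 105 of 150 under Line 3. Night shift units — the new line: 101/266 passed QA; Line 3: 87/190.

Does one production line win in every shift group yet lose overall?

No

Day shift: the new line 275/1103 = 24.9%, Line 3 348/950 = 36.6% → Line 3
Swing shift: the new line 26/47 = 55.3%, Line 3 105/150 = 70.0% → Line 3
Night shift: the new line 101/266 = 38.0%, Line 3 87/190 = 45.8% → Line 3
Overall: the new line 402/1416 = 28.4%, Line 3 540/1290 = 41.9% → Line 3
Line 3 wins overall and in every shift group — no reversal.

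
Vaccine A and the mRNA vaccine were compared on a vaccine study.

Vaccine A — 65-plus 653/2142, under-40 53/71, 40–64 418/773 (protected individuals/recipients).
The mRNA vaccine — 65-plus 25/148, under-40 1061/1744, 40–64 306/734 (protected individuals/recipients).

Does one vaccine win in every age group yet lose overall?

Yes

65-plus: Vaccine A 653/2142 = 30.5%, the mRNA vaccine 25/148 = 16.9% → Vaccine A
Under-40: Vaccine A 53/71 = 74.6%, the mRNA vaccine 1061/1744 = 60.8% → Vaccine A
40–64: Vaccine A 418/773 = 54.1%, the mRNA vaccine 306/734 = 41.7% → Vaccine A
Overall: Vaccine A 1124/2986 = 37.6%, the mRNA vaccine 1392/2626 = 53.0% → the mRNA vaccine
Vaccine A wins each age group but the mRNA vaccine wins overall — the comparison reverses. Vaccine A's recipients skew toward 65-plus, which has a lower base rate.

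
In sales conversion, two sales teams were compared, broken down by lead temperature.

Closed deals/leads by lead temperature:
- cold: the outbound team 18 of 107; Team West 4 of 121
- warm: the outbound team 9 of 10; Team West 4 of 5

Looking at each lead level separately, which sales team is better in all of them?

the outbound team

Cold: the outbound team 18/107 = 16.8%, Team West 4/121 = 3.3% → the outbound team
Warm: the outbound team 9/10 = 90.0%, Team West 4/5 = 80.0% → the outbound team
The outbound team has the higher rate in both groups.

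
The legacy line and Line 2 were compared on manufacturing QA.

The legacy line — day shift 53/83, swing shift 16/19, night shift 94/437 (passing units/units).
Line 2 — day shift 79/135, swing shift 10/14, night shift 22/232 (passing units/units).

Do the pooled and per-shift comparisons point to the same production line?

Day shift: the legacy line 53/83 = 63.9%, Line 2 79/135 = 58.5% → the legacy line
Swing shift: the legacy line 16/19 = 84.2%, Line 2 10/14 = 71.4% → the legacy line
Night shift: the legacy line 94/437 = 21.5%, Line 2 22/232 = 9.5% → the legacy line
Overall: the legacy line 163/539 = 30.2%, Line 2 111/381 = 29.1% → the legacy line
The legacy line wins overall and in every shift group — no reversal.

Yes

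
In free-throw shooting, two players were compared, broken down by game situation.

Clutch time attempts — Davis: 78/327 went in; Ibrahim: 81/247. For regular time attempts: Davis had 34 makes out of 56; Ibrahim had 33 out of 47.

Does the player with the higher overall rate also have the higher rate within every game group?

Yes

Clutch time: Davis 78/327 = 23.9%, Ibrahim 81/247 = 32.8% → Ibrahim
Regular time: Davis 34/56 = 60.7%, Ibrahim 33/47 = 70.2% → Ibrahim
Overall: Davis 112/383 = 29.2%, Ibrahim 114/294 = 38.8% → Ibrahim
Ibrahim wins overall and in every game group — no reversal.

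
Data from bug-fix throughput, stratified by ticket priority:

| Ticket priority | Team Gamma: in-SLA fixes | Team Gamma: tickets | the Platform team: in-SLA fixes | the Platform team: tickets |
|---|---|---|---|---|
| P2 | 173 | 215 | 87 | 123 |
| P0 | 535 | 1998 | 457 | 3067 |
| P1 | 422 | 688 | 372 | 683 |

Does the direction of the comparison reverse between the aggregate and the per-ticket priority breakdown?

P2: Team Gamma 173/215 = 80.5%, the Platform team 87/123 = 70.7% → Team Gamma
P0: Team Gamma 535/1998 = 26.8%, the Platform team 457/3067 = 14.9% → Team Gamma
P1: Team Gamma 422/688 = 61.3%, the Platform team 372/683 = 54.5% → Team Gamma
Overall: Team Gamma 1130/2901 = 39.0%, the Platform team 916/3873 = 23.7% → Team Gamma
Team Gamma wins overall and in every ticket group — no reversal.

No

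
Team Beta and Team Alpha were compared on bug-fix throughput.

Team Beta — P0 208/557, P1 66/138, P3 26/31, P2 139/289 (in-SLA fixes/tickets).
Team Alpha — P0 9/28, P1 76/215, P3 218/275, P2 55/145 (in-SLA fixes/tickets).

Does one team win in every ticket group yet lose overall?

P0: Team Beta 208/557 = 37.3%, Team Alpha 9/28 = 32.1% → Team Beta
P1: Team Beta 66/138 = 47.8%, Team Alpha 76/215 = 35.3% → Team Beta
P3: Team Beta 26/31 = 83.9%, Team Alpha 218/275 = 79.3% → Team Beta
P2: Team Beta 139/289 = 48.1%, Team Alpha 55/145 = 37.9% → Team Beta
Overall: Team Beta 439/1015 = 43.3%, Team Alpha 358/663 = 54.0% → Team Alpha
Team Beta wins each ticket group but Team Alpha wins overall — the comparison reverses. Team Beta's tickets skew toward P0, which has a lower base rate.

Yes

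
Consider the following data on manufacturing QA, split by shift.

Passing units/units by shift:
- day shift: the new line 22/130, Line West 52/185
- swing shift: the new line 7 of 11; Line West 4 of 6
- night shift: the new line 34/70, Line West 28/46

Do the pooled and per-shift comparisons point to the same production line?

Day shift: the new line 22/130 = 16.9%, Line West 52/185 = 28.1% → Line West
Swing shift: the new line 7/11 = 63.6%, Line West 4/6 = 66.7% → Line West
Night shift: the new line 34/70 = 48.6%, Line West 28/46 = 60.9% → Line West
Overall: the new line 63/211 = 29.9%, Line West 84/237 = 35.4% → Line West
Line West wins overall and in every shift group — no reversal.

Yes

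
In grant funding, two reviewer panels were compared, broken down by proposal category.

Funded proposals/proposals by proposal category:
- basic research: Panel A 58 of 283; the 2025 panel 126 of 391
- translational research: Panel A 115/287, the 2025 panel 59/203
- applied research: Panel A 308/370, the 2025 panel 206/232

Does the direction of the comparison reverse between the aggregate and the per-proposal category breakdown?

No

Basic research: Panel A 58/283 = 20.5%, the 2025 panel 126/391 = 32.2% → the 2025 panel
Translational research: Panel A 115/287 = 40.1%, the 2025 panel 59/203 = 29.1% → Panel A
Applied research: Panel A 308/370 = 83.2%, the 2025 panel 206/232 = 88.8% → the 2025 panel
Overall: Panel A 481/940 = 51.2%, the 2025 panel 391/826 = 47.3% → Panel A
Neither sweeps: Panel A wins 1 of 3 groups, the 2025 panel wins 2. Panel A wins overall but not every group — no Simpson reversal.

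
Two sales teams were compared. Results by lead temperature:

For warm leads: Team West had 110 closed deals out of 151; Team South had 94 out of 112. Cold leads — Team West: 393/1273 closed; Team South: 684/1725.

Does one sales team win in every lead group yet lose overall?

Warm: Team West 110/151 = 72.8%, Team South 94/112 = 83.9% → Team South
Cold: Team West 393/1273 = 30.9%, Team South 684/1725 = 39.7% → Team South
Overall: Team West 503/1424 = 35.3%, Team South 778/1837 = 42.4% → Team South
Team South wins overall and in every lead group — no reversal.

No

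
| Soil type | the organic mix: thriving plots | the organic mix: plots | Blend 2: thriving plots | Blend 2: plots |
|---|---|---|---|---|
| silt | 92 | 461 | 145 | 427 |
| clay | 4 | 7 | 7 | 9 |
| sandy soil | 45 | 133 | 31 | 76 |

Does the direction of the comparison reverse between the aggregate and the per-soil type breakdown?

Silt: the organic mix 92/461 = 20.0%, Blend 2 145/427 = 34.0% → Blend 2
Clay: the organic mix 4/7 = 57.1%, Blend 2 7/9 = 77.8% → Blend 2
Sandy soil: the organic mix 45/133 = 33.8%, Blend 2 31/76 = 40.8% → Blend 2
Overall: the organic mix 141/601 = 23.5%, Blend 2 183/512 = 35.7% → Blend 2
Blend 2 wins overall and in every soil group — no reversal.

No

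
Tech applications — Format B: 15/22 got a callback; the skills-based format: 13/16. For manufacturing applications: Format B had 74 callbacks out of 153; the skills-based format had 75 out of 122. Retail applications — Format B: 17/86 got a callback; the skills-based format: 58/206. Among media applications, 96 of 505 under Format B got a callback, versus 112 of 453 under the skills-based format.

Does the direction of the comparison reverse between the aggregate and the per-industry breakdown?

Tech: Format B 15/22 = 68.2%, the skills-based format 13/16 = 81.2% → the skills-based format
Manufacturing: Format B 74/153 = 48.4%, the skills-based format 75/122 = 61.5% → the skills-based format
Retail: Format B 17/86 = 19.8%, the skills-based format 58/206 = 28.2% → the skills-based format
Media: Format B 96/505 = 19.0%, the skills-based format 112/453 = 24.7% → the skills-based format
Overall: Format B 202/766 = 26.4%, the skills-based format 258/797 = 32.4% → the skills-based format
The skills-based format wins overall and in every industry group — no reversal.

No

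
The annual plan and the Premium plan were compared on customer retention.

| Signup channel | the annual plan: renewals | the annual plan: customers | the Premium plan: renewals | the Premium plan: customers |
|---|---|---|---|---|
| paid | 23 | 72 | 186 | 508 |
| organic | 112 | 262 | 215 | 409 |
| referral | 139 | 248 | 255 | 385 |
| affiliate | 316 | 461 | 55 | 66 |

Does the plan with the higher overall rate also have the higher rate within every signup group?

No

Paid: the annual plan 23/72 = 31.9%, the Premium plan 186/508 = 36.6% → the Premium plan
Organic: the annual plan 112/262 = 42.7%, the Premium plan 215/409 = 52.6% → the Premium plan
Referral: the annual plan 139/248 = 56.0%, the Premium plan 255/385 = 66.2% → the Premium plan
Affiliate: the annual plan 316/461 = 68.5%, the Premium plan 55/66 = 83.3% → the Premium plan
Overall: the annual plan 590/1043 = 56.6%, the Premium plan 711/1368 = 52.0% → the annual plan
The Premium plan wins each signup group but the annual plan wins overall — the comparison reverses. The Premium plan's customers skew toward paid, which has a lower base rate.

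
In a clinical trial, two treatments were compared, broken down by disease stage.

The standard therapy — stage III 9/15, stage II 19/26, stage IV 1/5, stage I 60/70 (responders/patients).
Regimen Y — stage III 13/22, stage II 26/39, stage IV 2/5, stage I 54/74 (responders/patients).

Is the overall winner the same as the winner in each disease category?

No

Stage III: the standard therapy 9/15 = 60.0%, Regimen Y 13/22 = 59.1% → the standard therapy
Stage II: the standard therapy 19/26 = 73.1%, Regimen Y 26/39 = 66.7% → the standard therapy
Stage IV: the standard therapy 1/5 = 20.0%, Regimen Y 2/5 = 40.0% → Regimen Y
Stage I: the standard therapy 60/70 = 85.7%, Regimen Y 54/74 = 73.0% → the standard therapy
Overall: the standard therapy 89/116 = 76.7%, Regimen Y 95/140 = 67.9% → the standard therapy
Neither sweeps: the standard therapy wins 3 of 4 groups, Regimen Y wins 1. The standard therapy wins overall but not every group — no Simpson reversal.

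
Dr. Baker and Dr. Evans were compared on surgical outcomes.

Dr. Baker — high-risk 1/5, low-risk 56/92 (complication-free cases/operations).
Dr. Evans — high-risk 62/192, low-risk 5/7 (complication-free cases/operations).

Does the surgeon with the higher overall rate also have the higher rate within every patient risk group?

No

High-risk: Dr. Baker 1/5 = 20.0%, Dr. Evans 62/192 = 32.3% → Dr. Evans
Low-risk: Dr. Baker 56/92 = 60.9%, Dr. Evans 5/7 = 71.4% → Dr. Evans
Overall: Dr. Baker 57/97 = 58.8%, Dr. Evans 67/199 = 33.7% → Dr. Baker
Dr. Evans wins each patient risk group but Dr. Baker wins overall — the comparison reverses. Dr. Evans's operations skew toward high-risk, which has a lower base rate.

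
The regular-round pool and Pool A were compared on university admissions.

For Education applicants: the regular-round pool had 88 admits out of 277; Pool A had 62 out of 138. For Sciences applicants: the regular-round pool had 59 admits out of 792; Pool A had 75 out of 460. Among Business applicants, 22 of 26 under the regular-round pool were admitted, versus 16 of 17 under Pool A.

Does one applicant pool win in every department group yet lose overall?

No

Education: the regular-round pool 88/277 = 31.8%, Pool A 62/138 = 44.9% → Pool A
Sciences: the regular-round pool 59/792 = 7.4%, Pool A 75/460 = 16.3% → Pool A
Business: the regular-round pool 22/26 = 84.6%, Pool A 16/17 = 94.1% → Pool A
Overall: the regular-round pool 169/1095 = 15.4%, Pool A 153/615 = 24.9% → Pool A
Pool A wins overall and in every department group — no reversal.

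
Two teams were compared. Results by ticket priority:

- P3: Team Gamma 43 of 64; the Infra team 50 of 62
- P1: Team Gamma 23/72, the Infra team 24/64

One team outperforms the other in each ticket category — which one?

P3: Team Gamma 43/64 = 67.2%, the Infra team 50/62 = 80.6% → the Infra team
P1: Team Gamma 23/72 = 31.9%, the Infra team 24/64 = 37.5% → the Infra team
The Infra team has the higher rate in both groups.

the Infra team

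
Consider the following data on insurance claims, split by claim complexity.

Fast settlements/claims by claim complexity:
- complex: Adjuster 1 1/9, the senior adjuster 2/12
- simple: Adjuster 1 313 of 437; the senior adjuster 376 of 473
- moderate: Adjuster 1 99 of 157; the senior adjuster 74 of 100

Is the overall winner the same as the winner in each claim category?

Yes

Complex: Adjuster 1 1/9 = 11.1%, the senior adjuster 2/12 = 16.7% → the senior adjuster
Simple: Adjuster 1 313/437 = 71.6%, the senior adjuster 376/473 = 79.5% → the senior adjuster
Moderate: Adjuster 1 99/157 = 63.1%, the senior adjuster 74/100 = 74.0% → the senior adjuster
Overall: Adjuster 1 413/603 = 68.5%, the senior adjuster 452/585 = 77.3% → the senior adjuster
The senior adjuster wins overall and in every claim group — no reversal.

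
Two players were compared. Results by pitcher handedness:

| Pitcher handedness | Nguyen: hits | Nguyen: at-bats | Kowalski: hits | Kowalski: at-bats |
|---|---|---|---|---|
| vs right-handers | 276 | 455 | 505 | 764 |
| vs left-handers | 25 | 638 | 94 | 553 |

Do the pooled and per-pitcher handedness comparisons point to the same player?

Yes

Vs right-handers: Nguyen 276/455 = 60.7%, Kowalski 505/764 = 66.1% → Kowalski
Vs left-handers: Nguyen 25/638 = 3.9%, Kowalski 94/553 = 17.0% → Kowalski
Overall: Nguyen 301/1093 = 27.5%, Kowalski 599/1317 = 45.5% → Kowalski
Kowalski wins overall and in every pitcher group — no reversal.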